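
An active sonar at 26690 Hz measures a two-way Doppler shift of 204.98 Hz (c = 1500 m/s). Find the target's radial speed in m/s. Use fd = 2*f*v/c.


From fd = 2*f*v/c, v = c*fd/(2*f) = 1500 * 204.98 / (2*26690) = 5.76

5.76 m/s


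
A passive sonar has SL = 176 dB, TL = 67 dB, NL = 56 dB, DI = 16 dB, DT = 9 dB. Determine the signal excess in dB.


SE = SL - TL - NL + DI - DT = 176 - 67 - 56 + 16 - 9 = 60

60 dB


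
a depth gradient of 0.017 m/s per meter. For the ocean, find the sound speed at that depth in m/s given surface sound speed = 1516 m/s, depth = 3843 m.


c = 1516 + 0.017 * 3843 = 1581.331

1581.331 m/s


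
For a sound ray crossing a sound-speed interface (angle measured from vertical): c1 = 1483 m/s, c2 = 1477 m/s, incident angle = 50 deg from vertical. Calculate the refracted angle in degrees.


49.72 deg


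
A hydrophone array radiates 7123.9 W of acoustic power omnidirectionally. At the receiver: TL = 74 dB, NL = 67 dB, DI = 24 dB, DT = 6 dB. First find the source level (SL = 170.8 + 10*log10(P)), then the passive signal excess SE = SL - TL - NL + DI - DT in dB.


Step 1: SL = 170.8 + 10*log10(7123.9) = 209.33 dB
Step 2: SE = SL - TL - NL + DI - DT = 209.33 - 74 - 67 + 24 - 6 = 86.33

86.33 dB


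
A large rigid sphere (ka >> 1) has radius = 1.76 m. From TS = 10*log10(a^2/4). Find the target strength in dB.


TS = 10*log10(1.76^2 / 4) = 10*log10(0.7744) = -1.11

-1.11 dB


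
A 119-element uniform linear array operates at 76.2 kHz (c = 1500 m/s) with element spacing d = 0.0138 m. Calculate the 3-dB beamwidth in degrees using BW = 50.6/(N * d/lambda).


0.61 deg


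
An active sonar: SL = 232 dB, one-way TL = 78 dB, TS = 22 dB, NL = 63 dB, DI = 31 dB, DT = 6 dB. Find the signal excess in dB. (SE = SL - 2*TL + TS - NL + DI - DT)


SE = SL - 2*TL + TS - NL + DI - DT = 232 - 2*78 + (22) - 63 + 31 - 6 = 60

60 dB


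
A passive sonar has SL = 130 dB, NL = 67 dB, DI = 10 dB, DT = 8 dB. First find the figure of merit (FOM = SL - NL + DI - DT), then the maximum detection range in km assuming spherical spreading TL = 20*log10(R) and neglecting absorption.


Step 1: FOM = SL - NL + DI - DT = 130 - 67 + 10 - 8 = 65 dB
Step 2: at max range FOM = TL = 20*log10(R), so R = 10^(65/20) = 1778.28 m = 1.78 km

1.78 km


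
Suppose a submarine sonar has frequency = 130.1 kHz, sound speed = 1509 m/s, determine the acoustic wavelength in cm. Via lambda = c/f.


1.16 cm


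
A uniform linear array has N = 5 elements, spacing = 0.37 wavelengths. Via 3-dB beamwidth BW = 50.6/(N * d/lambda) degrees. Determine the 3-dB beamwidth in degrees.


BW = 50.6 / (5 * 0.37) = 50.6 / 1.85 = 27.35

27.35 deg


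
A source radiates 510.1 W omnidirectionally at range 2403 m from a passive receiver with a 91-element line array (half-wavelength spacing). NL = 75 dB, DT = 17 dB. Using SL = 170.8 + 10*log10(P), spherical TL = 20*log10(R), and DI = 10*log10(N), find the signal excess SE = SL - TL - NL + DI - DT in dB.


Step 1: SL = 170.8 + 10*log10(510.1) = 197.88 dB
Step 2: TL = 20*log10(2403) = 67.62 dB
Step 3: DI = 10*log10(91) = 19.59 dB
Step 4: SE = SL - TL - NL + DI - DT = 197.88 - 67.62 - 75 + 19.59 - 17 = 57.85

57.85 dB


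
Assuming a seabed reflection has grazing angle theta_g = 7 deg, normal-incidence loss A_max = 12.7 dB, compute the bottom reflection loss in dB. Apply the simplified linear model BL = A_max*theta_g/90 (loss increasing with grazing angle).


BL = A_max * theta_g / 90 = 12.7 * 7 / 90 = 0.99

0.99 dB


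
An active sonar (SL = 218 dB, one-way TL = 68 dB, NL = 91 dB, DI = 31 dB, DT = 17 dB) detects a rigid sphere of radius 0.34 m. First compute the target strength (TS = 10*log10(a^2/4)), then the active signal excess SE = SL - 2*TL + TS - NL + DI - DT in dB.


Step 1: TS = 10*log10(0.34^2/4) = -15.39 dB
Step 2: SE = SL - 2*TL + TS - NL + DI - DT = 218 - 2*68 + (-15.39) - 91 + 31 - 17 = -10.39

-10.39 dB


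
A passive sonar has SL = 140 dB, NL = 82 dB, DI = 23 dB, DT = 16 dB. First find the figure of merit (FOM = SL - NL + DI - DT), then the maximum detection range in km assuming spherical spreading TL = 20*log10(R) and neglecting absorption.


Step 1: FOM = SL - NL + DI - DT = 140 - 82 + 23 - 16 = 65 dB
Step 2: at max range FOM = TL = 20*log10(R), so R = 10^(65/20) = 1778.28 m = 1.78 km

1.78 km


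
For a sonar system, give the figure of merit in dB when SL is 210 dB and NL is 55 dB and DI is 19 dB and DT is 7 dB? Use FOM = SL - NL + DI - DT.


167 dB


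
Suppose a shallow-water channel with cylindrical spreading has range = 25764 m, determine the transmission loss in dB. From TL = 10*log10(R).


44.11 dB


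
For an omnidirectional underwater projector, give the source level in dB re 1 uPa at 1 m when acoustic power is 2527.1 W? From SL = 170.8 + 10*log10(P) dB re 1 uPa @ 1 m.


SL = 170.8 + 10*log10(2527.1) = 170.8 + 34.03 = 204.83

204.83 dB


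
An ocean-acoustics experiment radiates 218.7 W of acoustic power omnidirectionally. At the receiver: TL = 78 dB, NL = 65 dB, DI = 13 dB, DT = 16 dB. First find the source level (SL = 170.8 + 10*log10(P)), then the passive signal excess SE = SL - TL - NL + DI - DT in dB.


Step 1: SL = 170.8 + 10*log10(218.7) = 194.2 dB
Step 2: SE = SL - TL - NL + DI - DT = 194.2 - 78 - 65 + 13 - 16 = 48.2

48.2 dB


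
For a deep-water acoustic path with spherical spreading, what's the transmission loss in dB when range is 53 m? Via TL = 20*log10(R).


TL = 20*log10(53) = 34.49

34.49 dB


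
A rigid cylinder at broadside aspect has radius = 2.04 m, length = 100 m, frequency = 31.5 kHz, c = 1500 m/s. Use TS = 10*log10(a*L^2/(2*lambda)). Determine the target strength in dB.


lambda = 1500/31500 = 0.04762 m
TS = 10*log10(2.04*100^2/(2*0.04762)) = 53.31

53.31 dB


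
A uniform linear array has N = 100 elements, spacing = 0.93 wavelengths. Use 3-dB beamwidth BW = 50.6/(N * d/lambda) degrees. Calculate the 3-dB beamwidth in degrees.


0.54 deg


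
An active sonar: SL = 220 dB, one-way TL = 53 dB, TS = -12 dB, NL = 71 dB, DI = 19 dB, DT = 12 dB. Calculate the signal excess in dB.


SE = SL - 2*TL + TS - NL + DI - DT = 220 - 2*53 + (-12) - 71 + 19 - 12 = 38

38 dB


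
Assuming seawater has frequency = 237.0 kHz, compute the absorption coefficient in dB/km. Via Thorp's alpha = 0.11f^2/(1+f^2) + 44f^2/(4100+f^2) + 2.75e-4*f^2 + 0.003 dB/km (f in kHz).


f^2 = 56169.0
alpha = 0.11*56169.0/(1+56169.0) + 44*56169.0/(4100+56169.0) + 2.75e-4*56169.0 + 0.003 = 56.566

56.566 dB/km


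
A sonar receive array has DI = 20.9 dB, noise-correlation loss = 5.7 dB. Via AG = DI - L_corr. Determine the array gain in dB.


15.2 dB


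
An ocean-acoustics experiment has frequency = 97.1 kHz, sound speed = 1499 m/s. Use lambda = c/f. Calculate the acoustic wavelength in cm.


1.54 cm


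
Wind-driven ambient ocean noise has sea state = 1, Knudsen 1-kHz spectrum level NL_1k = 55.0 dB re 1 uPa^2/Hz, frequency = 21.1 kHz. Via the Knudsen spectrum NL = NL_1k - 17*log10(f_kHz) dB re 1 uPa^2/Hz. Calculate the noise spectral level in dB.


32.49 dB


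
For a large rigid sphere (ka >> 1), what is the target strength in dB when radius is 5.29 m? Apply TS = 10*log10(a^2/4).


TS = 10*log10(5.29^2 / 4) = 10*log10(6.996025) = 8.45

8.45 dB


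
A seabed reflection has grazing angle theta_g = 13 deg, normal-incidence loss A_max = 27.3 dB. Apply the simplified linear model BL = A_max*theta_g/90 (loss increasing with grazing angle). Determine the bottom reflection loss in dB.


BL = A_max * theta_g / 90 = 27.3 * 13 / 90 = 3.94

3.94 dB


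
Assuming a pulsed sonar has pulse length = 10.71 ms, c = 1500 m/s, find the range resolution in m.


dR = c*tau/2 = 1500 * 10.71e-3 / 2 = 8.0325

8.0325 m


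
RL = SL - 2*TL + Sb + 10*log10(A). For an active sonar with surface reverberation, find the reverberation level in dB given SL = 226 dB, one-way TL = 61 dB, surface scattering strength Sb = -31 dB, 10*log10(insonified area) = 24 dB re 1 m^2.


RL = SL - 2*TL + Sb + 10*log10(A) = 226 - 2*61 + (-31) + 24 = 97

97 dB


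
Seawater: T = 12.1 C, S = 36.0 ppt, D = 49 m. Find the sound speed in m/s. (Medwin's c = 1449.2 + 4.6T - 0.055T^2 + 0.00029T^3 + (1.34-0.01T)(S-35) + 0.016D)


1499.32 m/s


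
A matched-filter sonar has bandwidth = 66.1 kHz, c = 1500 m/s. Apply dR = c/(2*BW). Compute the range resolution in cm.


dR = c/(2*BW) = 1500 / (2 * 66.1e3) = 0.0113 m = 1.13 cm

1.13 cm


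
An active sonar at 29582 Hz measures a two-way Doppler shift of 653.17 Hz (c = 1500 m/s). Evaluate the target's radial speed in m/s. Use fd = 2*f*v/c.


16.56 m/s


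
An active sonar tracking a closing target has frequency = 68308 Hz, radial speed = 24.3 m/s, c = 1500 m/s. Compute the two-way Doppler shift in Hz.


fd = 2*f*v/c = 2 * 68308 * 24.3 / 1500 = 2213.18

2213.18 Hz


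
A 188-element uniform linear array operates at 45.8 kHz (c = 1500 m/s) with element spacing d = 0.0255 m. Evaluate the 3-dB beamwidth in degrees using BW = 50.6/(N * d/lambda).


0.35 deg


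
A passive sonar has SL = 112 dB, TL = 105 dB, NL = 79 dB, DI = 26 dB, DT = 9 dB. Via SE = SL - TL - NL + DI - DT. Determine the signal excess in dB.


SE = SL - TL - NL + DI - DT = 112 - 105 - 79 + 26 - 9 = -55

-55 dB


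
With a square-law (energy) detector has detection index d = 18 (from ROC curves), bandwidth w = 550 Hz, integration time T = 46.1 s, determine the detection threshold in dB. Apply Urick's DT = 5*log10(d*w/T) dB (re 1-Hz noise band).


DT = 5*log10(d*w/T) = 5*log10(18 * 550 / 46.1) = 5*log10(214.75) = 11.66

11.66 dB


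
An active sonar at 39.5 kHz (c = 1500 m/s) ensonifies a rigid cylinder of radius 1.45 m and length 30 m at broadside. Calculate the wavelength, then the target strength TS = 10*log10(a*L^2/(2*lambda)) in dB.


Step 1: lambda = c/f = 1500/39500 = 0.03797 m
Step 2: TS = 10*log10(a*L^2/(2*lambda)) = 10*log10(1.45*30^2/(2*0.03797)) = 42.35

42.35 dB


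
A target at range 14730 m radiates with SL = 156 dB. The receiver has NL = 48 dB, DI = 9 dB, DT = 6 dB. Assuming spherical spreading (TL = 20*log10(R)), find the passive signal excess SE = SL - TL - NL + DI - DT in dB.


Step 1: TL = 20*log10(14730) = 83.36 dB
Step 2: SE = 156 - 83.36 - 48 + 9 - 6 = 27.64

27.64 dB


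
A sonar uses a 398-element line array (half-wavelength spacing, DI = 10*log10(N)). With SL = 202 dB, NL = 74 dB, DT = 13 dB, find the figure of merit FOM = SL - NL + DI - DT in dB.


Step 1: DI = 10*log10(398) = 26.0 dB
Step 2: FOM = SL - NL + DI - DT = 202 - 74 + 26.0 - 13 = 141.0

141.0 dB


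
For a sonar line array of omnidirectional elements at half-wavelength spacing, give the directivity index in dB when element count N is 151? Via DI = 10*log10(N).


21.79 dB


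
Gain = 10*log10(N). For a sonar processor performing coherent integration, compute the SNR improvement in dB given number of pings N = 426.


Gain = 10*log10(426) = 26.29

26.29 dB


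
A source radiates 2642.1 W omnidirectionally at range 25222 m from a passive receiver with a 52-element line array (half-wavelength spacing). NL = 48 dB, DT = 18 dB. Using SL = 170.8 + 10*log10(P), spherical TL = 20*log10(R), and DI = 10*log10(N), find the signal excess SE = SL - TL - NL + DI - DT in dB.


Step 1: SL = 170.8 + 10*log10(2642.1) = 205.02 dB
Step 2: TL = 20*log10(25222) = 88.04 dB
Step 3: DI = 10*log10(52) = 17.16 dB
Step 4: SE = SL - TL - NL + DI - DT = 205.02 - 88.04 - 48 + 17.16 - 18 = 68.14

68.14 dB


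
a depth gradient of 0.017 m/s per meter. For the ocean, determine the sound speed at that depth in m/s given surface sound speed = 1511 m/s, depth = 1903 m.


c = 1511 + 0.017 * 1903 = 1543.351

1543.351 m/s


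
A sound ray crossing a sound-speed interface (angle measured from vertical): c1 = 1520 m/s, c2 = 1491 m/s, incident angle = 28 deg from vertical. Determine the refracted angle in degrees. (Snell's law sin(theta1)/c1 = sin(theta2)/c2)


sin(theta2) = (c2/c1)*sin(theta1) = (1491/1520)*sin(28 deg) = 0.46051
theta2 = arcsin(0.46051) = 27.42

27.42 deg


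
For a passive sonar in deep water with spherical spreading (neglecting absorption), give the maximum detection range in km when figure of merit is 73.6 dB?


4.79 km


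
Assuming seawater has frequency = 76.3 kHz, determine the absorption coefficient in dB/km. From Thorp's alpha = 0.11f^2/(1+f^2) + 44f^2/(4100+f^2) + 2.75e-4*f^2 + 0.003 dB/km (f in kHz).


f^2 = 5821.69
alpha = 0.11*5821.69/(1+5821.69) + 44*5821.69/(4100+5821.69) + 2.75e-4*5821.69 + 0.003 = 27.532

27.532 dB/km


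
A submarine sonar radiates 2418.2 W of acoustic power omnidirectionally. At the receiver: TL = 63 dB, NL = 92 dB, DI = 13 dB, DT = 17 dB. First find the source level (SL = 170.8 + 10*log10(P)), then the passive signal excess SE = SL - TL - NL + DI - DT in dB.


Step 1: SL = 170.8 + 10*log10(2418.2) = 204.63 dB
Step 2: SE = SL - TL - NL + DI - DT = 204.63 - 63 - 92 + 13 - 17 = 45.63

45.63 dB


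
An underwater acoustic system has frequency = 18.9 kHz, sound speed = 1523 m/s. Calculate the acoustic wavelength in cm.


lambda = c/f = 1523 / 18900 = 0.0806 m = 8.06 cm

8.06 cm


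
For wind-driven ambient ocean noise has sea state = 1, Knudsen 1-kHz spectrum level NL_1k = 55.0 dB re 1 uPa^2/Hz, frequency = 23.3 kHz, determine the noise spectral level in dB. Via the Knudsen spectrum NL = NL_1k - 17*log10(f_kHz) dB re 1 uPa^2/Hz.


NL = NL_1k - 17*log10(f_kHz) = 55.0 - 17*log10(23.3) = 55.0 - (23.25) = 31.75

31.75 dB


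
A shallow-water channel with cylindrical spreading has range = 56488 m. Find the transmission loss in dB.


TL = 10*log10(56488) = 47.52

47.52 dB


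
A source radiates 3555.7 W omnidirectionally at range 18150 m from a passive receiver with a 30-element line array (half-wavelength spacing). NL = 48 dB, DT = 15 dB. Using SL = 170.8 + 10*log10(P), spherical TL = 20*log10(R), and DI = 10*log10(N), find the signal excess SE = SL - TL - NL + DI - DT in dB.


72.9 dB


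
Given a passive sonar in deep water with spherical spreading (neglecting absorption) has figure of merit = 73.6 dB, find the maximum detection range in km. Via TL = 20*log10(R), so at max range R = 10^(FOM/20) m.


4.79 km


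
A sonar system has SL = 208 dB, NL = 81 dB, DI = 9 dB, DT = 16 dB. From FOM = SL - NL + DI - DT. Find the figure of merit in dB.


FOM = SL - NL + DI - DT = 208 - 81 + 9 - 16 = 120

120 dB


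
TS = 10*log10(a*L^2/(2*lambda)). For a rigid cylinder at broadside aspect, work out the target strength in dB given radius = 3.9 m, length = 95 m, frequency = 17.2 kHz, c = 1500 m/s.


lambda = 1500/17200 = 0.08721 m
TS = 10*log10(3.9*95^2/(2*0.08721)) = 53.05

53.05 dB


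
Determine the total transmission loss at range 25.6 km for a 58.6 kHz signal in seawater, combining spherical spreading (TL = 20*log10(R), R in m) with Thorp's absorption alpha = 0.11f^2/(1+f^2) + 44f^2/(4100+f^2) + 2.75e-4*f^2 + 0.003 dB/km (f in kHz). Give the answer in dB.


628.64 dB


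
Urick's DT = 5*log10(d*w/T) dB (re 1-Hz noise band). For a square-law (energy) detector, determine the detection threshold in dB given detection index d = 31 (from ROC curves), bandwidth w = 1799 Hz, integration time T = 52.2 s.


DT = 5*log10(d*w/T) = 5*log10(31 * 1799 / 52.2) = 5*log10(1068.37) = 15.14

15.14 dB


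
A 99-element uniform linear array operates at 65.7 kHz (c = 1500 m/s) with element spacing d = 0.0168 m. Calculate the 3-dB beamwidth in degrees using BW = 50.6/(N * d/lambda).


Step 1: lambda = 1500/65700 = 0.02283 m
Step 2: d/lambda = 0.0168/0.02283 = 0.7359
Step 3: BW = 50.6/(N * d/lambda) = 50.6/(99 * 0.7359) = 0.69

0.69 deg


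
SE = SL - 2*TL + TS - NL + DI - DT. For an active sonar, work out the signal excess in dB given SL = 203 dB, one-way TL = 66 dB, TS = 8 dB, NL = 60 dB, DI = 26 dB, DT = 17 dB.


SE = SL - 2*TL + TS - NL + DI - DT = 203 - 2*66 + (8) - 60 + 26 - 17 = 28

28 dB


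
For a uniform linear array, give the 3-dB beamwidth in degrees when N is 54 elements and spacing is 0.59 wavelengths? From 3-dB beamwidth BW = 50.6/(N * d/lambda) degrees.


1.59 deg


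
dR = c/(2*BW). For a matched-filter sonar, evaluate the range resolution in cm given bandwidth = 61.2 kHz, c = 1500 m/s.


dR = c/(2*BW) = 1500 / (2 * 61.2e3) = 0.0123 m = 1.23 cm

1.23 cm


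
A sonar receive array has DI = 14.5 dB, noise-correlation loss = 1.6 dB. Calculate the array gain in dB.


AG = DI - L_corr = 14.5 - 1.6 = 12.9

12.9 dB


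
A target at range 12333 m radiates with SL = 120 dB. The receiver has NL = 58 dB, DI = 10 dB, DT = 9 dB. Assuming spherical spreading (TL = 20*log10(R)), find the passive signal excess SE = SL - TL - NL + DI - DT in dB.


Step 1: TL = 20*log10(12333) = 81.82 dB
Step 2: SE = 120 - 81.82 - 58 + 10 - 9 = -18.82

-18.82 dB


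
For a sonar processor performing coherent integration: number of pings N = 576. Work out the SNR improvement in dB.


27.6 dB


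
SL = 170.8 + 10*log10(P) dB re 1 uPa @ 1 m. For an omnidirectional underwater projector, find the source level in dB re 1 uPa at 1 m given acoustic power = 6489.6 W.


SL = 170.8 + 10*log10(6489.6) = 170.8 + 38.12 = 208.92

208.92 dB


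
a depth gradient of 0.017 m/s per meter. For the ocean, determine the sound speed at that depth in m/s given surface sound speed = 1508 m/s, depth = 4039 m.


1576.663 m/s


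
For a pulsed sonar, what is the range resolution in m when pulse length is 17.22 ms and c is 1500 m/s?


dR = c*tau/2 = 1500 * 17.22e-3 / 2 = 12.915

12.915 m


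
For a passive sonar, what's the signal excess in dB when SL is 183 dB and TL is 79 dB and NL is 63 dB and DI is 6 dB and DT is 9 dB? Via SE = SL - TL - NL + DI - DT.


SE = SL - TL - NL + DI - DT = 183 - 79 - 63 + 6 - 9 = 38

38 dB


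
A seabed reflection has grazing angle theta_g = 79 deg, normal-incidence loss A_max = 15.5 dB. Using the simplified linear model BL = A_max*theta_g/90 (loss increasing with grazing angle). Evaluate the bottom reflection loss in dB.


BL = A_max * theta_g / 90 = 15.5 * 79 / 90 = 13.61

13.61 dB


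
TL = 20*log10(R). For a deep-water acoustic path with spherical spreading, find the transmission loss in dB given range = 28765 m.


TL = 20*log10(28765) = 89.18

89.18 dB


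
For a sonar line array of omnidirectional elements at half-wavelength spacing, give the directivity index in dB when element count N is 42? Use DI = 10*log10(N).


16.23 dB


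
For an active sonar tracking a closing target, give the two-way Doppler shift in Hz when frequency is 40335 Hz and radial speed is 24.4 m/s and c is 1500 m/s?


fd = 2*f*v/c = 2 * 40335 * 24.4 / 1500 = 1312.23

1312.23 Hz


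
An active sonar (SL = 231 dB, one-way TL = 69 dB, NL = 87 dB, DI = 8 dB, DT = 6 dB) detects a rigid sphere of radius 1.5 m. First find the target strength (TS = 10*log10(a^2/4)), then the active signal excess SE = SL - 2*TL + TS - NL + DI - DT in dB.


Step 1: TS = 10*log10(1.5^2/4) = -2.5 dB
Step 2: SE = SL - 2*TL + TS - NL + DI - DT = 231 - 2*69 + (-2.5) - 87 + 8 - 6 = 5.5

5.5 dB


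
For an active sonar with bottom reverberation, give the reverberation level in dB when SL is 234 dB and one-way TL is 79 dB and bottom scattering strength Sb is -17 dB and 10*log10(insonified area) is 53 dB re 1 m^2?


112 dB


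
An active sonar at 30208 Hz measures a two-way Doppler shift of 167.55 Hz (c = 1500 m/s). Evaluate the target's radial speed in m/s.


From fd = 2*f*v/c, v = c*fd/(2*f) = 1500 * 167.55 / (2*30208) = 4.16

4.16 m/s


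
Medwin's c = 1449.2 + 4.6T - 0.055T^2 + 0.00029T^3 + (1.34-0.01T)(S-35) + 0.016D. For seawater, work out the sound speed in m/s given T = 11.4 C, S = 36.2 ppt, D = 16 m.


c = 1449.2 + 4.6*11.4 - 0.055*11.4^2 + 0.00029*11.4^3 + (1.34 - 0.01*11.4)*(36.2 - 35) + 0.016*16 = 1496.65

1496.65 m/s


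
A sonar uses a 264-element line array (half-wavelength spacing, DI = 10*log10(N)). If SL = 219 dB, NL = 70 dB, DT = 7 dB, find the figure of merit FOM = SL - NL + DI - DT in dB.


Step 1: DI = 10*log10(264) = 24.22 dB
Step 2: FOM = SL - NL + DI - DT = 219 - 70 + 24.22 - 7 = 166.22

166.22 dB


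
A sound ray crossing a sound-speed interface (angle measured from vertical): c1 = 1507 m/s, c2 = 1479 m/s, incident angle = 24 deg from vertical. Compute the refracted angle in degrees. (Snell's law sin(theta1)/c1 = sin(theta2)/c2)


sin(theta2) = (c2/c1)*sin(theta1) = (1479/1507)*sin(24 deg) = 0.39918
theta2 = arcsin(0.39918) = 23.53

23.53 deg


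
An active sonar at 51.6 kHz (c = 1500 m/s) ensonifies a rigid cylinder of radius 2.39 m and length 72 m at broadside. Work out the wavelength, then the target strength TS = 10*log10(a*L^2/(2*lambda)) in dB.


Step 1: lambda = c/f = 1500/51600 = 0.02907 m
Step 2: TS = 10*log10(a*L^2/(2*lambda)) = 10*log10(2.39*72^2/(2*0.02907)) = 53.29

53.29 dB


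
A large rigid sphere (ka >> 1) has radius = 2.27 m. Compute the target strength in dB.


TS = 10*log10(2.27^2 / 4) = 10*log10(1.288225) = 1.1

1.1 dB


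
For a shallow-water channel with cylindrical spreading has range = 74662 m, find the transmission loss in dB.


TL = 10*log10(74662) = 48.73

48.73 dB


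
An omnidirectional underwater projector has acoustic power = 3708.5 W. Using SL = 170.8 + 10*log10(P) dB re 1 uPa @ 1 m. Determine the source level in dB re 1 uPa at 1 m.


206.49 dB


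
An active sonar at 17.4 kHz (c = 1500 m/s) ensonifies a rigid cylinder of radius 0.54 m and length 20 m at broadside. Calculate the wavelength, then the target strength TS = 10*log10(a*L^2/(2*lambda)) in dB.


Step 1: lambda = c/f = 1500/17400 = 0.08621 m
Step 2: TS = 10*log10(a*L^2/(2*lambda)) = 10*log10(0.54*20^2/(2*0.08621)) = 30.98

30.98 dB


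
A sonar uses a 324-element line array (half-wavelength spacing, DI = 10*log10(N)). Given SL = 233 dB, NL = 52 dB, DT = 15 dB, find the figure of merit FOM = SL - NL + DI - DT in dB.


Step 1: DI = 10*log10(324) = 25.11 dB
Step 2: FOM = SL - NL + DI - DT = 233 - 52 + 25.11 - 15 = 191.11

191.11 dB


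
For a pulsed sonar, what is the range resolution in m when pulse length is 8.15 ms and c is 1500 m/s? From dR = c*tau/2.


6.1125 m


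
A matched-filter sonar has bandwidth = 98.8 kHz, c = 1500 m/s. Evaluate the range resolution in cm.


0.76 cm


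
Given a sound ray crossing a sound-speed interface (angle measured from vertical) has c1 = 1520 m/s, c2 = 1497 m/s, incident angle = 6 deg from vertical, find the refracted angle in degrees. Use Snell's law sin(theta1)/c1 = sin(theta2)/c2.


5.91 deg


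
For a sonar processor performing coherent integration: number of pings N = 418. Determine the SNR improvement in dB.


Gain = 10*log10(418) = 26.21

26.21 dB


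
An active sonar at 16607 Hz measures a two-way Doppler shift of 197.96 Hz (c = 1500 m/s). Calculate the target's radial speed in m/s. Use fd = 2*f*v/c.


8.94 m/s


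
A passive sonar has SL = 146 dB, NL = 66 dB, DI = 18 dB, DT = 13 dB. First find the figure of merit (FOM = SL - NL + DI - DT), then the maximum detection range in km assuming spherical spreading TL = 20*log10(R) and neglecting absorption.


Step 1: FOM = SL - NL + DI - DT = 146 - 66 + 18 - 13 = 85 dB
Step 2: at max range FOM = TL = 20*log10(R), so R = 10^(85/20) = 17782.79 m = 17.78 km

17.78 km


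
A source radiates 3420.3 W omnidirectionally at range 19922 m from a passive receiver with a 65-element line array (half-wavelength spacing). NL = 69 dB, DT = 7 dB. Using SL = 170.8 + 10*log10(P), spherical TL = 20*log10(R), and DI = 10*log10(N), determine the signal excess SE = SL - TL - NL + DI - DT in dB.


Step 1: SL = 170.8 + 10*log10(3420.3) = 206.14 dB
Step 2: TL = 20*log10(19922) = 85.99 dB
Step 3: DI = 10*log10(65) = 18.13 dB
Step 4: SE = SL - TL - NL + DI - DT = 206.14 - 85.99 - 69 + 18.13 - 7 = 62.28

62.28 dB


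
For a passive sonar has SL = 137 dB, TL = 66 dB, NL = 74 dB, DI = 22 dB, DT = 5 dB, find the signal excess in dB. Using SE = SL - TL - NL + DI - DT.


SE = SL - TL - NL + DI - DT = 137 - 66 - 74 + 22 - 5 = 14

14 dB


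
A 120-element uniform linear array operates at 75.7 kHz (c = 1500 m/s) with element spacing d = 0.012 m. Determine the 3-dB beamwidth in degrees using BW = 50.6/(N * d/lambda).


Step 1: lambda = 1500/75700 = 0.01982 m
Step 2: d/lambda = 0.012/0.01982 = 0.6054
Step 3: BW = 50.6/(N * d/lambda) = 50.6/(120 * 0.6054) = 0.7

0.7 deg


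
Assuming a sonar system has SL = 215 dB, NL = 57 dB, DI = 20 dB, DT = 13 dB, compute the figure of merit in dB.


165 dB


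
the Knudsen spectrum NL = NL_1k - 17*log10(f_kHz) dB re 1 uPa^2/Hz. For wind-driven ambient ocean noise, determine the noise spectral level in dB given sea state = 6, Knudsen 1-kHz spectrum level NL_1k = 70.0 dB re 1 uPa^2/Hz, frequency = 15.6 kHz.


NL = NL_1k - 17*log10(f_kHz) = 70.0 - 17*log10(15.6) = 70.0 - (20.28) = 49.72

49.72 dB


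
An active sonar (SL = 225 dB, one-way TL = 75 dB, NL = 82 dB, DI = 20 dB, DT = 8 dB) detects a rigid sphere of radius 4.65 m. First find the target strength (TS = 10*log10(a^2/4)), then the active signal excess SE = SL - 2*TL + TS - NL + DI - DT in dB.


Step 1: TS = 10*log10(4.65^2/4) = 7.33 dB
Step 2: SE = SL - 2*TL + TS - NL + DI - DT = 225 - 2*75 + (7.33) - 82 + 20 - 8 = 12.33

12.33 dB


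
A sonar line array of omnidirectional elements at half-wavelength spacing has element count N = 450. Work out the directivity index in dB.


26.53 dB


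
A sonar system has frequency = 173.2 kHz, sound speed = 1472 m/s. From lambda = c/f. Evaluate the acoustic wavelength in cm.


lambda = c/f = 1472 / 173200 = 0.0085 m = 0.85 cm

0.85 cm


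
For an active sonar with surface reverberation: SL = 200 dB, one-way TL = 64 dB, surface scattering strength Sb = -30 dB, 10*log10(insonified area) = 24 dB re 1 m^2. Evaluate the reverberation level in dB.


RL = SL - 2*TL + Sb + 10*log10(A) = 200 - 2*64 + (-30) + 24 = 66

66 dB


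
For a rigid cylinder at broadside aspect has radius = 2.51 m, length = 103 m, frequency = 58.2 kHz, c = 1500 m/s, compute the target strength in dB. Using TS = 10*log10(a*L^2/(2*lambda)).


57.13 dB


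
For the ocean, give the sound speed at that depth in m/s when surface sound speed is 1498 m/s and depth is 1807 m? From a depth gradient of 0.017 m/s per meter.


c = 1498 + 0.017 * 1807 = 1528.719

1528.719 m/s


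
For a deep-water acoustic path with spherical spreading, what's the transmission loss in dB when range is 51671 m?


94.26 dB


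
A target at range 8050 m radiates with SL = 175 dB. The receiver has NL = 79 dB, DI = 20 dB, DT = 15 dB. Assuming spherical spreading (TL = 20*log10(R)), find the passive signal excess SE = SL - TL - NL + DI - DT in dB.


Step 1: TL = 20*log10(8050) = 78.12 dB
Step 2: SE = 175 - 78.12 - 79 + 20 - 15 = 22.88

22.88 dB


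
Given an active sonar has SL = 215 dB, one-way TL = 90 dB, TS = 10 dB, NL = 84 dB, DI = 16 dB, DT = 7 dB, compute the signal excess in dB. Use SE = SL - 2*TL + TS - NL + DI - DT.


SE = SL - 2*TL + TS - NL + DI - DT = 215 - 2*90 + (10) - 84 + 16 - 7 = -30

-30 dB


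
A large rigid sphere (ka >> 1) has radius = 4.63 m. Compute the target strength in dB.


7.29 dB


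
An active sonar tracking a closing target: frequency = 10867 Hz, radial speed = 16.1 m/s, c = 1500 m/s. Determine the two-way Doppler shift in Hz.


233.28 Hz


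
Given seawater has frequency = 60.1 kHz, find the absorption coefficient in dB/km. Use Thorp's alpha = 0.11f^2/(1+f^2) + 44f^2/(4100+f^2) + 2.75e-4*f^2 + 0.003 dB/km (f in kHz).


21.714 dB/km


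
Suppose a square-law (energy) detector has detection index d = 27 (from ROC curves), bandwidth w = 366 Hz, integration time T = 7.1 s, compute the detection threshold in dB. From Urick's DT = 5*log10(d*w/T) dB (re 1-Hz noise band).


DT = 5*log10(d*w/T) = 5*log10(27 * 366 / 7.1) = 5*log10(1391.83) = 15.72

15.72 dB


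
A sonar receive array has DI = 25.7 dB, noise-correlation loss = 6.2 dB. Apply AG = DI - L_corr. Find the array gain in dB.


AG = DI - L_corr = 25.7 - 6.2 = 19.5

19.5 dB


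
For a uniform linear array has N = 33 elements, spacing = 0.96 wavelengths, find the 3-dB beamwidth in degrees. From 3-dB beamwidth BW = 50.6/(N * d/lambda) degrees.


BW = 50.6 / (33 * 0.96) = 50.6 / 31.68 = 1.6

1.6 deg


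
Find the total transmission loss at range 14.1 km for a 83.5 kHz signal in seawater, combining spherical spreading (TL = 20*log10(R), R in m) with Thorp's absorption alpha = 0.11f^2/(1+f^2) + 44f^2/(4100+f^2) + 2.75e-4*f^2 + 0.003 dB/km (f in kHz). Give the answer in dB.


Step 1 (Thorp): alpha = 0.11*6972.25/(1+6972.25) + 44*6972.25/(4100+6972.25) + 2.75e-4*6972.25 + 0.003 = 29.7374 dB/km
Step 2: TL_spread = 20*log10(14100) = 82.98 dB
Step 3: TL_abs = alpha*R = 29.7374 * 14.1 = 419.3 dB
Step 4: TL_total = 82.98 + 419.3 = 502.28

502.28 dB


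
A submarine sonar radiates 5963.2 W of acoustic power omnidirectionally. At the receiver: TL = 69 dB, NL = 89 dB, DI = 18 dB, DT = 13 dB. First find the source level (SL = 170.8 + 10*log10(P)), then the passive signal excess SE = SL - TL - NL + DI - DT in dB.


Step 1: SL = 170.8 + 10*log10(5963.2) = 208.55 dB
Step 2: SE = SL - TL - NL + DI - DT = 208.55 - 69 - 89 + 18 - 13 = 55.55

55.55 dB


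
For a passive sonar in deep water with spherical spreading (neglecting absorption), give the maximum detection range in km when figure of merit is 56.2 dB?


At max range FOM = TL, so 20*log10(R) = 56.2
R = 10^(56.2/20) = 645.65 m = 0.65 km

0.65 km


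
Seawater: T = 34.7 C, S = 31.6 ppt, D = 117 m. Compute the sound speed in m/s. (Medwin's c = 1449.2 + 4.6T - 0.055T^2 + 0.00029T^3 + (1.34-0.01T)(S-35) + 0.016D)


c = 1449.2 + 4.6*34.7 - 0.055*34.7^2 + 0.00029*34.7^3 + (1.34 - 0.01*34.7)*(31.6 - 35) + 0.016*117 = 1553.21

1553.21 m/s


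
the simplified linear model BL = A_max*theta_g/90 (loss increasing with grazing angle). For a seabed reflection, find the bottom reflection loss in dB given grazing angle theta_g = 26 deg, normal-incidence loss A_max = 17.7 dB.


5.11 dB


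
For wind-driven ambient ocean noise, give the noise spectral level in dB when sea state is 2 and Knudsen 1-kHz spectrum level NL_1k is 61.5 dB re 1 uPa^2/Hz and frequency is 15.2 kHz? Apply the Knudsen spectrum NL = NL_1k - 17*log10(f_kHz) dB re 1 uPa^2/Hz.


41.41 dB


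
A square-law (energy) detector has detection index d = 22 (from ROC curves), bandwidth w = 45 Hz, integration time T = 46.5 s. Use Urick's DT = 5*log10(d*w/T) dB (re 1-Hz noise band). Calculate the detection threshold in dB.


6.64 dB


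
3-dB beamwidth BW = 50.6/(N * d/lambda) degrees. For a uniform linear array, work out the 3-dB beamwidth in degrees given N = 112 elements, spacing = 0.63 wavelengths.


BW = 50.6 / (112 * 0.63) = 50.6 / 70.56 = 0.72

0.72 deg


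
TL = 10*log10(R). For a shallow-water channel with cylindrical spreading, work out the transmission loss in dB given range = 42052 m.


46.24 dB


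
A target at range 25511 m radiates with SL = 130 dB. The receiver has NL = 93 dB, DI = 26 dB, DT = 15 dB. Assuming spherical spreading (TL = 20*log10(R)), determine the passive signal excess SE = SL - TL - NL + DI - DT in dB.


-40.13 dB


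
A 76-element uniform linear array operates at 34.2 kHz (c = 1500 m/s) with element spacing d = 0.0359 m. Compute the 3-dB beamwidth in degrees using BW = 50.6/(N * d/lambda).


Step 1: lambda = 1500/34200 = 0.04386 m
Step 2: d/lambda = 0.0359/0.04386 = 0.8185
Step 3: BW = 50.6/(N * d/lambda) = 50.6/(76 * 0.8185) = 0.81

0.81 deg


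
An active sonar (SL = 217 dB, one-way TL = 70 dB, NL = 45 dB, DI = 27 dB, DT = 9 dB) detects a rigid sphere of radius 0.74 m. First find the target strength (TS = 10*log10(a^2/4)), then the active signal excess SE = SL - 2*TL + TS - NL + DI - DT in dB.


Step 1: TS = 10*log10(0.74^2/4) = -8.64 dB
Step 2: SE = SL - 2*TL + TS - NL + DI - DT = 217 - 2*70 + (-8.64) - 45 + 27 - 9 = 41.36

41.36 dB


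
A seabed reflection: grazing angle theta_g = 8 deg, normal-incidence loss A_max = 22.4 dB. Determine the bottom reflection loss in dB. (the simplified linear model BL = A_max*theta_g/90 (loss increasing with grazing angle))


1.99 dB


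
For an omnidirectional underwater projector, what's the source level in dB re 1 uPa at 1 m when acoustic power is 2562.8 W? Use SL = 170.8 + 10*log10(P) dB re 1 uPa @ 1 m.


SL = 170.8 + 10*log10(2562.8) = 170.8 + 34.09 = 204.89

204.89 dB


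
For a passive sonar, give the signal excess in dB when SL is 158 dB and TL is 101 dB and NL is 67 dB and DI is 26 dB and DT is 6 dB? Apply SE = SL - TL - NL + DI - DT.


SE = SL - TL - NL + DI - DT = 158 - 101 - 67 + 26 - 6 = 10

10 dB


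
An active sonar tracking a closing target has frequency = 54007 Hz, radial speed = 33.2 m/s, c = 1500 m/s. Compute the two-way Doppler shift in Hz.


2390.71 Hz


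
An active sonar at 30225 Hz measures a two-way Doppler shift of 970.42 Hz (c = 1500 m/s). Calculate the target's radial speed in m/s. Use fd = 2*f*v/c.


From fd = 2*f*v/c, v = c*fd/(2*f) = 1500 * 970.42 / (2*30225) = 24.08

24.08 m/s


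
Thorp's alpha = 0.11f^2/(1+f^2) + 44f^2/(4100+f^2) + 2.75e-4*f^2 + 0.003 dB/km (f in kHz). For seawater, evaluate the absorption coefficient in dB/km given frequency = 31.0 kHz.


f^2 = 961.0
alpha = 0.11*961.0/(1+961.0) + 44*961.0/(4100+961.0) + 2.75e-4*961.0 + 0.003 = 8.732

8.732 dB/km


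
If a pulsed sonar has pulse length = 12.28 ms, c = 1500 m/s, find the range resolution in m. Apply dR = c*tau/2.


dR = c*tau/2 = 1500 * 12.28e-3 / 2 = 9.21

9.21 m


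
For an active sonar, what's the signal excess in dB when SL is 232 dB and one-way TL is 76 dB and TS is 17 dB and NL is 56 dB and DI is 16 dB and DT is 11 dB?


SE = SL - 2*TL + TS - NL + DI - DT = 232 - 2*76 + (17) - 56 + 16 - 11 = 46

46 dB


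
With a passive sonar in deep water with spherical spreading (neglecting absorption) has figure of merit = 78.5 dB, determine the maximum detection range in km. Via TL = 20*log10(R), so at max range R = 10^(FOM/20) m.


At max range FOM = TL, so 20*log10(R) = 78.5
R = 10^(78.5/20) = 8413.95 m = 8.41 km

8.41 km


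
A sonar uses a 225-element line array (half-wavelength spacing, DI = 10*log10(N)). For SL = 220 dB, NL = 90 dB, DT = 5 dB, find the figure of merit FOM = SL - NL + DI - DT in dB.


148.52 dB


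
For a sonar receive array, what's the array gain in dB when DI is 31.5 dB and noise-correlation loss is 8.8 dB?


AG = DI - L_corr = 31.5 - 8.8 = 22.7

22.7 dB


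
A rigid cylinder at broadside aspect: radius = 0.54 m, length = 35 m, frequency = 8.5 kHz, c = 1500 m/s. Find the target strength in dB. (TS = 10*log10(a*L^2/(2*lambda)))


32.73 dB


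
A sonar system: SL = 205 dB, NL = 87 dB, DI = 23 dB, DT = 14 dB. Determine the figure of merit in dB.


FOM = SL - NL + DI - DT = 205 - 87 + 23 - 14 = 127

127 dB


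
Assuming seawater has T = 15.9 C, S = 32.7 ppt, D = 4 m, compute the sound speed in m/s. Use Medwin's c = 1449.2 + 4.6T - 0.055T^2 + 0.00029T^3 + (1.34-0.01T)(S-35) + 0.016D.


c = 1449.2 + 4.6*15.9 - 0.055*15.9^2 + 0.00029*15.9^3 + (1.34 - 0.01*15.9)*(32.7 - 35) + 0.016*4 = 1506.95

1506.95 m/s


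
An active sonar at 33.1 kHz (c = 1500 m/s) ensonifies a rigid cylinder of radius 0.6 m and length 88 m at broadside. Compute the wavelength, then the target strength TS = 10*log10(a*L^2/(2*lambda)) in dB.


Step 1: lambda = c/f = 1500/33100 = 0.04532 m
Step 2: TS = 10*log10(a*L^2/(2*lambda)) = 10*log10(0.6*88^2/(2*0.04532)) = 47.1

47.1 dB


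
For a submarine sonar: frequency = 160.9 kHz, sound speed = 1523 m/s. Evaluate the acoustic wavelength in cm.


0.95 cm


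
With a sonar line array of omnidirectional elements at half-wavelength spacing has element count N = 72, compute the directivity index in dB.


18.57 dB


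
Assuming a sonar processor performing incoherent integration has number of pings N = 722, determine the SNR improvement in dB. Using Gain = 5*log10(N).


Gain = 5*log10(722) = 14.29

14.29 dB


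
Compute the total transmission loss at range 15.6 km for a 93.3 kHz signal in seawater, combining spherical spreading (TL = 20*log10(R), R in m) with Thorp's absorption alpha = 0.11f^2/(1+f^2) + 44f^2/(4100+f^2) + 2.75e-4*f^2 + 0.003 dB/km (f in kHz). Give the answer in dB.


589.59 dB


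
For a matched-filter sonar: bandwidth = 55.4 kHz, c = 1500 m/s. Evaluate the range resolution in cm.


1.35 cm


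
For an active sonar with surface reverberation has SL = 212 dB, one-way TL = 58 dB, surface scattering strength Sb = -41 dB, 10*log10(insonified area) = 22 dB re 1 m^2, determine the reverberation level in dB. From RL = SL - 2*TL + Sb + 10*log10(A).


77 dB


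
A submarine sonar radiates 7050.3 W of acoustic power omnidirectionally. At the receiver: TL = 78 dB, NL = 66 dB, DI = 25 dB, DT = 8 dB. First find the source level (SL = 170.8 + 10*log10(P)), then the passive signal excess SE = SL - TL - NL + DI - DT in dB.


Step 1: SL = 170.8 + 10*log10(7050.3) = 209.28 dB
Step 2: SE = SL - TL - NL + DI - DT = 209.28 - 78 - 66 + 25 - 8 = 82.28

82.28 dB


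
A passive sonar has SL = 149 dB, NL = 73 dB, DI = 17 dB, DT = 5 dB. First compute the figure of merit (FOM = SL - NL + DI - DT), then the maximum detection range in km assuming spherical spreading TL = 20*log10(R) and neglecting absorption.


Step 1: FOM = SL - NL + DI - DT = 149 - 73 + 17 - 5 = 88 dB
Step 2: at max range FOM = TL = 20*log10(R), so R = 10^(88/20) = 25118.86 m = 25.12 km

25.12 km


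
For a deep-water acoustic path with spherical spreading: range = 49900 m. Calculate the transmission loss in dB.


93.96 dB


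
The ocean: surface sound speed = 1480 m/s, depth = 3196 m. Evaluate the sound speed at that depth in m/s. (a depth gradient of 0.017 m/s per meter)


c = 1480 + 0.017 * 3196 = 1534.332

1534.332 m/s


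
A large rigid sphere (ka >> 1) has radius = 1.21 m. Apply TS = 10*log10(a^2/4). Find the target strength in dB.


TS = 10*log10(1.21^2 / 4) = 10*log10(0.366025) = -4.36

-4.36 dB


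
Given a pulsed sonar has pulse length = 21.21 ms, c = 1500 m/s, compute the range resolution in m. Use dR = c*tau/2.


15.9075 m


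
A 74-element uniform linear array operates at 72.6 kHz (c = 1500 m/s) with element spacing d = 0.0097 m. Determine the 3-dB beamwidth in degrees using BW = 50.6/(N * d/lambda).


Step 1: lambda = 1500/72600 = 0.02066 m
Step 2: d/lambda = 0.0097/0.02066 = 0.4695
Step 3: BW = 50.6/(N * d/lambda) = 50.6/(74 * 0.4695) = 1.46

1.46 deg


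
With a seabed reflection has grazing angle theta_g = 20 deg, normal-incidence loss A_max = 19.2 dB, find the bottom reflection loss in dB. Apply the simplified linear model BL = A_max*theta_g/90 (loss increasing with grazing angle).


4.27 dB


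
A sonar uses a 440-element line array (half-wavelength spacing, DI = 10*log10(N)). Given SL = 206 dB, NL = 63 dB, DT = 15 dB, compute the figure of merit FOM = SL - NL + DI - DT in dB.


154.43 dB


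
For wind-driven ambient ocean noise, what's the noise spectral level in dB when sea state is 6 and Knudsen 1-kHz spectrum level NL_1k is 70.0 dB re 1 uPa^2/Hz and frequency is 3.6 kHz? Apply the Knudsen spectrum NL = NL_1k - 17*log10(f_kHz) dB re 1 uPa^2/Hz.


NL = NL_1k - 17*log10(f_kHz) = 70.0 - 17*log10(3.6) = 70.0 - (9.46) = 60.54

60.54 dB


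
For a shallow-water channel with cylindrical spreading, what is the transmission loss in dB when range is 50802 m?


TL = 10*log10(50802) = 47.06

47.06 dB


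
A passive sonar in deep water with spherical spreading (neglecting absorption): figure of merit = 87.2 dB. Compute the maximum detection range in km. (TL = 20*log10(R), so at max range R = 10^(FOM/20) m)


At max range FOM = TL, so 20*log10(R) = 87.2
R = 10^(87.2/20) = 22908.68 m = 22.91 km

22.91 km
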